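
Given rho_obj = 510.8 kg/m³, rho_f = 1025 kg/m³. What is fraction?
Formula: f_{sub} = \frac{\rho_{obj}}{\rho_f}
fraction = 510.8/1025 = 0.4983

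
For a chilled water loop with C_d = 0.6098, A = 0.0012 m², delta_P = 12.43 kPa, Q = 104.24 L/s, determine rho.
Formula: Q = C_d A \sqrt{\frac{2 \Delta P}{\rho}}
Substituting knowns: 104.24 = 0.6098·0.0012·√(2·(12.43·1000)/rho)·1000
Solving for rho: rho = 2·(12.43·1000)/((104.24/1000)/(0.6098·0.0012))² = 1.225 kg/m³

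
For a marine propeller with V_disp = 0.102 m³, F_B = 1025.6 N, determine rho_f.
Formula: F_B = \rho_f g V_{disp}
Substituting knowns: 1025.6 = rho_f·9.81·0.102
Solving for rho_f: rho_f = 1025.6/(9.81·0.102) = 1025 kg/m³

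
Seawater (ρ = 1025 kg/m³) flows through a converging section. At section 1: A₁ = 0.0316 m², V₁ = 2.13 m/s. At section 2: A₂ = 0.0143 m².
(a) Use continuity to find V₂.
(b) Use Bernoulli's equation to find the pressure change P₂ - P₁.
(a) Continuity: A₁V₁=A₂V₂ -> V₂=A₁V₁/A₂=0.0316*2.13/0.0143=4.71 m/s
(b) Bernoulli: P₂-P₁=0.5*rho*(V₁^2-V₂^2)/1000=0.5*1025*(2.13^2-4.71^2)/1000=-9.044 kPa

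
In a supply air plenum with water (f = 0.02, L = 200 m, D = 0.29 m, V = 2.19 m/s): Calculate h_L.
Formula: h_L = f \frac{L}{D} \frac{V^2}{2g}
h_L = 0.02·(200/0.29)·2.19²/(2·9.81) = 3.372 m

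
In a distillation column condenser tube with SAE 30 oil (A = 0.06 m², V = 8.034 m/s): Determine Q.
Formula: Q = A V
Q = 0.06·8.034·1000 = 482 L/s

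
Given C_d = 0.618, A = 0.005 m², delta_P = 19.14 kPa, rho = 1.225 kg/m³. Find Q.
Formula: Q = C_d A \sqrt{\frac{2 \Delta P}{\rho}}
Q = 0.618·0.005·√(2·(19.14·1000)/1.225)·1000 = 546.2 L/s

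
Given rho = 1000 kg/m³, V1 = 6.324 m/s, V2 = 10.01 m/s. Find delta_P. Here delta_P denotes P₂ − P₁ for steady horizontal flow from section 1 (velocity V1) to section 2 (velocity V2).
Formula: \Delta P = \frac{1}{2} \rho (V_1^2 - V_2^2)
delta_P = 0.5·1000·(6.324² − 10.01²)/1000 = -30.1 kPa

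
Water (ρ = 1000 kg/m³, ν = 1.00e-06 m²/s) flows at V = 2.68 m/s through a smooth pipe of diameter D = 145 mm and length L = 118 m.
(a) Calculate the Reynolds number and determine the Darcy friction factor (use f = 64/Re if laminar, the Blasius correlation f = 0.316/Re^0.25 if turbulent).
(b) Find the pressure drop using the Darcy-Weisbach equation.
(a) Re = V·D/ν = 2.68·0.145/1.00e-06 = 388600 → turbulent (Re > 4000); f = 0.316/Re^0.25 = 0.316/388600^0.25 = 0.012656 (Blasius is strictly valid for Re ≲ 1e5; used here as the smooth-pipe estimate the problem specifies)
(b) Darcy-Weisbach: ΔP = f·(L/D)·½ρV²/1000 = 0.012656·(118/0.145)·½·1000·2.68²/1000 = 36.99 kPa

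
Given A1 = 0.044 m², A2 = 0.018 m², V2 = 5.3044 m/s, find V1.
Formula: V_2 = \frac{A_1 V_1}{A_2}
Substituting knowns: 5.3044 = 0.044·V1/0.018
Solving for V1: V1 = 5.3044·0.018/0.044 = 2.17 m/s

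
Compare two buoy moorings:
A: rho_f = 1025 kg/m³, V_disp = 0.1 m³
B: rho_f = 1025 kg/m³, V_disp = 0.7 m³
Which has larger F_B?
F_B(A) = 1006 N, F_B(B) = 7039 N. Answer: B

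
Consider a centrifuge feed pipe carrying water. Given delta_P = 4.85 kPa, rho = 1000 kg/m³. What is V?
Formula: V = \sqrt{\frac{2 \Delta P}{\rho}}
V = √(2·(4.85·1000)/1000) = 3.114 m/s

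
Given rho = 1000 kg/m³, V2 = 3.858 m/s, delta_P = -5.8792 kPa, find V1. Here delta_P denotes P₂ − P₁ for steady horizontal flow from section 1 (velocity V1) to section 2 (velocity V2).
Formula: \Delta P = \frac{1}{2} \rho (V_1^2 - V_2^2)
Substituting knowns: -5.8792 = 0.5·1000·(V1² − 3.858²)/1000
Solving for V1: V1 = √(3.858² + 2·(-5.8792·1000)/1000) = 1.768 m/s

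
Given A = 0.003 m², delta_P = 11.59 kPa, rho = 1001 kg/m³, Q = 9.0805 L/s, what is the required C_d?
Formula: Q = C_d A \sqrt{\frac{2 \Delta P}{\rho}}
Substituting knowns: 9.0805 = C_d·0.003·√(2·(11.59·1000)/1001)·1000
Solving for C_d: C_d = (9.0805/1000)/(0.003·√(2·(11.59·1000)/1001)) = 0.629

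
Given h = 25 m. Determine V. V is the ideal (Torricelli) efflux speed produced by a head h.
Formula: V = \sqrt{2 g h}
V = √(2·9.81·25) = 22.15 m/s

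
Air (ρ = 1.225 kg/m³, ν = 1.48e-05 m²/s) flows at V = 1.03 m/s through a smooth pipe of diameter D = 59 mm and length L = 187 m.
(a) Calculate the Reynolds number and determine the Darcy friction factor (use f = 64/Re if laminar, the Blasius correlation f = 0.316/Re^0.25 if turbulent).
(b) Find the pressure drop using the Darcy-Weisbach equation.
(a) Re = V·D/ν = 1.03·0.059/1.48e-05 = 4106.1 → turbulent (Re > 4000); f = 0.316/Re^0.25 = 0.316/4106.1^0.25 = 0.039476
(b) Darcy-Weisbach: ΔP = f·(L/D)·½ρV²/1000 = 0.039476·(187/0.059)·½·1.225·1.03²/1000 = 0.0813 kPa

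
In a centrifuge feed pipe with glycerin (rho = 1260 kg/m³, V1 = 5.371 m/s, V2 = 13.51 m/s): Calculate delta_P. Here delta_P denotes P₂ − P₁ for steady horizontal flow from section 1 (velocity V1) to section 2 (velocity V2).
Formula: \Delta P = \frac{1}{2} \rho (V_1^2 - V_2^2)
delta_P = 0.5·1260·(5.371² − 13.51²)/1000 = -96.81 kPa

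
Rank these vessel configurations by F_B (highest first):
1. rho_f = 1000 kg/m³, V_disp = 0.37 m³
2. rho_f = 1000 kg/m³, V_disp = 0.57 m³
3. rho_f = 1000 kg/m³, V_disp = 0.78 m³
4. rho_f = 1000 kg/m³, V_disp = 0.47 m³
Case 1: F_B = 3630 N
Case 2: F_B = 5592 N
Case 3: F_B = 7652 N
Case 4: F_B = 4611 N
Ranking (highest first): 3, 2, 4, 1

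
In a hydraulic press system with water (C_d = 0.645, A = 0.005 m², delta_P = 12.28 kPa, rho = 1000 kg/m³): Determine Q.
Formula: Q = C_d A \sqrt{\frac{2 \Delta P}{\rho}}
Q = 0.645·0.005·√(2·(12.28·1000)/1000)·1000 = 15.98 L/s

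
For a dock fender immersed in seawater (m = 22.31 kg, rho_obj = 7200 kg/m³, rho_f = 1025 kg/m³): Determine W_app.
Formula: W_{app} = mg\left(1 - \frac{\rho_f}{\rho_{obj}}\right)
W_app = 22.31·9.81·(1 − 1025/7200) = 187.7 N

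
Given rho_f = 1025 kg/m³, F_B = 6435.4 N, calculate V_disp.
Formula: F_B = \rho_f g V_{disp}
Substituting knowns: 6435.4 = 1025·9.81·V_disp
Solving for V_disp: V_disp = 6435.4/(1025·9.81) = 0.64 m³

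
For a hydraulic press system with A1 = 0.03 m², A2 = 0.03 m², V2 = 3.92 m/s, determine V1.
Formula: V_2 = \frac{A_1 V_1}{A_2}
Substituting knowns: 3.92 = 0.03·V1/0.03
Solving for V1: V1 = 3.92·0.03/0.03 = 3.92 m/s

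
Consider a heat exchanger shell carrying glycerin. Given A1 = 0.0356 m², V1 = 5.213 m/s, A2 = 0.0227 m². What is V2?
Formula: V_2 = \frac{A_1 V_1}{A_2}
V2 = 0.0356·5.213/0.0227 = 8.175 m/s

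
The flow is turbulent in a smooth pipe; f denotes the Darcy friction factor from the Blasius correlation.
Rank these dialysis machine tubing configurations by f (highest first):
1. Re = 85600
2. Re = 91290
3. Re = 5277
Case 1: f = 0.01847
Case 2: f = 0.01818
Case 3: f = 0.03708
Ranking (highest first): 3, 1, 2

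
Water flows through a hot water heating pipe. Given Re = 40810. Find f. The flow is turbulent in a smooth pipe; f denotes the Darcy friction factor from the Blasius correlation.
Formula: f = \frac{0.316}{Re^{0.25}}
f = 0.316/40810^0.25 = 0.02223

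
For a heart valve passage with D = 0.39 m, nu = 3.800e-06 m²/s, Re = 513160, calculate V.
Formula: Re = \frac{V D}{\nu}
Substituting knowns: 513160 = V·0.39/3.800e-06
Solving for V: V = 513160·3.800e-06/0.39 = 5 m/s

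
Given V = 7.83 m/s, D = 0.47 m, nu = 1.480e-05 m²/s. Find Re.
Formula: Re = \frac{V D}{\nu}
Re = 7.83·0.47/1.480e-05 = 248655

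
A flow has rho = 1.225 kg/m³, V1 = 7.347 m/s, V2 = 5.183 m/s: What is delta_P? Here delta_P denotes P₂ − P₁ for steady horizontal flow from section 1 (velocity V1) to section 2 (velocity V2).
Formula: \Delta P = \frac{1}{2} \rho (V_1^2 - V_2^2)
delta_P = 0.5·1.225·(7.347² − 5.183²)/1000 = 0.01661 kPa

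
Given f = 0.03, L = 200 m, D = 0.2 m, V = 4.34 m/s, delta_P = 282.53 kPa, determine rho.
Formula: \Delta P = f \frac{L}{D} \frac{\rho V^2}{2}
Substituting knowns: 282.53 = 0.03·(200/0.2)·0.5·rho·4.34²/1000
Solving for rho: rho = (282.53·1000)/(0.03·(200/0.2)·0.5·4.34²) = 1000 kg/m³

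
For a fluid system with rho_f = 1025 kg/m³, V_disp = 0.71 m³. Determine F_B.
Formula: F_B = \rho_f g V_{disp}
F_B = 1025·9.81·0.71 = 7139 N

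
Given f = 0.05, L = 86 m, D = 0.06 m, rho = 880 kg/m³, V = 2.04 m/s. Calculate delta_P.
Formula: \Delta P = f \frac{L}{D} \frac{\rho V^2}{2}
delta_P = 0.05·(86/0.06)·0.5·880·2.04²/1000 = 131.2 kPa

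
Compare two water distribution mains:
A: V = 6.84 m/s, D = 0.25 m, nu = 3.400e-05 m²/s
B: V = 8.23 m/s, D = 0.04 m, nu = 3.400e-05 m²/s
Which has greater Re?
Re(A) = 50294, Re(B) = 9682. Answer: A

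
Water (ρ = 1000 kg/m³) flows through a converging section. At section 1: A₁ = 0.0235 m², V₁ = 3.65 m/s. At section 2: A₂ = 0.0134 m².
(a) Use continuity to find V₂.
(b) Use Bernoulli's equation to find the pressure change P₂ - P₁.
(a) Continuity: A₁V₁=A₂V₂ -> V₂=A₁V₁/A₂=0.0235*3.65/0.0134=6.40 m/s
(b) Bernoulli: P₂-P₁=0.5*rho*(V₁^2-V₂^2)/1000=0.5*1000*(3.65^2-6.40^2)/1000=-13.82 kPa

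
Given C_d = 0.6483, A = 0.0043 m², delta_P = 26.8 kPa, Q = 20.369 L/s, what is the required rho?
Formula: Q = C_d A \sqrt{\frac{2 \Delta P}{\rho}}
Substituting knowns: 20.369 = 0.6483·0.0043·√(2·(26.8·1000)/rho)·1000
Solving for rho: rho = 2·(26.8·1000)/((20.369/1000)/(0.6483·0.0043))² = 1004 kg/m³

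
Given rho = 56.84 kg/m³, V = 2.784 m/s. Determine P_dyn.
Formula: P_{dyn} = \frac{1}{2} \rho V^2
P_dyn = 0.5·56.84·2.784²/1000 = 0.2203 kPa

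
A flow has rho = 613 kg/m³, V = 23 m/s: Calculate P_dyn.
Formula: P_{dyn} = \frac{1}{2} \rho V^2
P_dyn = 0.5·613·23²/1000 = 162.1 kPa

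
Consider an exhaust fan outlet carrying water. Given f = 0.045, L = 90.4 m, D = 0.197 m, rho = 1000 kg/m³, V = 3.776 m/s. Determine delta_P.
Formula: \Delta P = f \frac{L}{D} \frac{\rho V^2}{2}
delta_P = 0.045·(90.4/0.197)·0.5·1000·3.776²/1000 = 147.2 kPa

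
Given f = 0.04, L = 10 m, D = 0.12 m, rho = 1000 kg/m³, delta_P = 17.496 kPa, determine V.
Formula: \Delta P = f \frac{L}{D} \frac{\rho V^2}{2}
Substituting knowns: 17.496 = 0.04·(10/0.12)·0.5·1000·V²/1000
Solving for V: V = √((17.496·1000)/(0.04·(10/0.12)·0.5·1000)) = 3.24 m/s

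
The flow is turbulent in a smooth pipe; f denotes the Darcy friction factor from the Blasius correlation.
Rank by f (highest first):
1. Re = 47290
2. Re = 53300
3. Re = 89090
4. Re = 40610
Case 1: f = 0.02143
Case 2: f = 0.0208
Case 3: f = 0.01829
Case 4: f = 0.02226
Ranking (highest first): 4, 1, 2, 3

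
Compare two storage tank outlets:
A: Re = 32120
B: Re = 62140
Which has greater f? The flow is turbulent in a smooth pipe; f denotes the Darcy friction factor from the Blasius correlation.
f(A) = 0.0236, f(B) = 0.02001. Answer: A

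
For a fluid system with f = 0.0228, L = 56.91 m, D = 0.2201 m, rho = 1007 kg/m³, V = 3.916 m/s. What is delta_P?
Formula: \Delta P = f \frac{L}{D} \frac{\rho V^2}{2}
delta_P = 0.0228·(56.91/0.2201)·0.5·1007·3.916²/1000 = 45.52 kPa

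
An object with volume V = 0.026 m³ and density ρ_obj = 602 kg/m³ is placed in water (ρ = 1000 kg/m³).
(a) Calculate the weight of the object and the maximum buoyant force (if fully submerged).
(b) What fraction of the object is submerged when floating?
(a) W=rho_obj*g*V=602*9.81*0.026=153.5 N; F_B(max)=rho*g*V=1000*9.81*0.026=255.1 N
(b) Floating fraction=rho_obj/rho=602/1000=0.602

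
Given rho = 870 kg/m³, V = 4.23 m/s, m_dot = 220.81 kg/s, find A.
Formula: \dot{m} = \rho A V
Substituting knowns: 220.81 = 870·A·4.23
Solving for A: A = 220.81/(870·4.23) = 0.06 m²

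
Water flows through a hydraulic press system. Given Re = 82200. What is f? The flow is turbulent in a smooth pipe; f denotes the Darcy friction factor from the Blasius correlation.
Formula: f = \frac{0.316}{Re^{0.25}}
f = 0.316/82200^0.25 = 0.01866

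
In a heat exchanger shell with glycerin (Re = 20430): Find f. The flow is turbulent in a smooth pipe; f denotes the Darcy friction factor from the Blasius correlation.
Formula: f = \frac{0.316}{Re^{0.25}}
f = 0.316/20430^0.25 = 0.02643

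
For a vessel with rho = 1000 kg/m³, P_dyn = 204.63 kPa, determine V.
Formula: P_{dyn} = \frac{1}{2} \rho V^2
Substituting knowns: 204.63 = 0.5·1000·V²/1000
Solving for V: V = √(2·(204.63·1000)/1000) = 20.23 m/s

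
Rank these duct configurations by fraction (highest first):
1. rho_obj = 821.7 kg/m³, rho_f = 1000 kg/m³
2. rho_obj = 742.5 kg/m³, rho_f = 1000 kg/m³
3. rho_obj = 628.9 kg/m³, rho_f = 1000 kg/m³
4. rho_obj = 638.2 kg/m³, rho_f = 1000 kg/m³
Case 1: fraction = 0.8217
Case 2: fraction = 0.7425
Case 3: fraction = 0.6289
Case 4: fraction = 0.6382
Ranking (highest first): 1, 2, 4, 3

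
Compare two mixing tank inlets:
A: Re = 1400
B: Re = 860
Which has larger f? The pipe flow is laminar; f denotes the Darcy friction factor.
f(A) = 0.04571, f(B) = 0.07442. Answer: B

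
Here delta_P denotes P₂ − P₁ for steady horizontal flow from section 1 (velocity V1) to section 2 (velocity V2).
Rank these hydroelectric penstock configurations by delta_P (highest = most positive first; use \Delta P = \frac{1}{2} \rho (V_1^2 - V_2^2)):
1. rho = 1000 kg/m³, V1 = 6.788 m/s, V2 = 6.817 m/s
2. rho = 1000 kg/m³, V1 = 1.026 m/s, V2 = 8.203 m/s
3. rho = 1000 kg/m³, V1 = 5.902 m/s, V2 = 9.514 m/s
Case 1: delta_P = -0.1973 kPa
Case 2: delta_P = -33.12 kPa
Case 3: delta_P = -27.84 kPa
Ranking (highest first): 1, 3, 2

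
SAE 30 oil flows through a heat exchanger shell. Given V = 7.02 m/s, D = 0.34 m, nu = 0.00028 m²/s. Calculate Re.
Formula: Re = \frac{V D}{\nu}
Re = 7.02·0.34/0.00028 = 8524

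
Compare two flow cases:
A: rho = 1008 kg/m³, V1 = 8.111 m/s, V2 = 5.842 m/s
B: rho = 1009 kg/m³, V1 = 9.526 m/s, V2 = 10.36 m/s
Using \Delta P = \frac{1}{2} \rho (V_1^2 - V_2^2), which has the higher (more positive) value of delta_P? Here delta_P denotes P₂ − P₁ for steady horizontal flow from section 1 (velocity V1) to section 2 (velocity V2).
delta_P(A) = 15.96 kPa, delta_P(B) = -8.367 kPa. Answer: A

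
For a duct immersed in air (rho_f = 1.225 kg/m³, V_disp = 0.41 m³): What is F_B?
Formula: F_B = \rho_f g V_{disp}
F_B = 1.225·9.81·0.41 = 4.927 N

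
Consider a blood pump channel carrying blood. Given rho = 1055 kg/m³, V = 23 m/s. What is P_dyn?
Formula: P_{dyn} = \frac{1}{2} \rho V^2
P_dyn = 0.5·1055·23²/1000 = 279 kPa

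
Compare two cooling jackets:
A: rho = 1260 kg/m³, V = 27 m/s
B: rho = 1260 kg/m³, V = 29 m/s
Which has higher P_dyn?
P_dyn(A) = 459.3 kPa, P_dyn(B) = 529.8 kPa. Answer: B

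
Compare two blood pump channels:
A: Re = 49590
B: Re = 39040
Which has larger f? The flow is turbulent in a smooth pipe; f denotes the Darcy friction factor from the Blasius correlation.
f(A) = 0.02118, f(B) = 0.02248. Answer: B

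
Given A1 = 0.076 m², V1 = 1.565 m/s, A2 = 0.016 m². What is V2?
Formula: V_2 = \frac{A_1 V_1}{A_2}
V2 = 0.076·1.565/0.016 = 7.434 m/s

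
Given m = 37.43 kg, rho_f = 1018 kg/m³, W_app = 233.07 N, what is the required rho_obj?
Formula: W_{app} = mg\left(1 - \frac{\rho_f}{\rho_{obj}}\right)
Substituting knowns: 233.07 = 37.43·9.81·(1 − 1018/rho_obj)
Solving for rho_obj: rho_obj = 1018/(1 − 233.07/(37.43·9.81)) = 2787 kg/m³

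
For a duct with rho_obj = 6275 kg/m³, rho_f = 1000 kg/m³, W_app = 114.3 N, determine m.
Formula: W_{app} = mg\left(1 - \frac{\rho_f}{\rho_{obj}}\right)
Substituting knowns: 114.3 = m·9.81·(1 − 1000/6275)
Solving for m: m = 114.3/(9.81·(1 − 1000/6275)) = 13.86 kg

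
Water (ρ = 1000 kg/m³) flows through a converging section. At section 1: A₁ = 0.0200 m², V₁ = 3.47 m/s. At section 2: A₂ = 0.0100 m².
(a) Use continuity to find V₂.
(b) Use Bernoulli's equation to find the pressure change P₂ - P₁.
(a) Continuity: A₁V₁=A₂V₂ -> V₂=A₁V₁/A₂=0.0200*3.47/0.0100=6.94 m/s
(b) Bernoulli: P₂-P₁=0.5*rho*(V₁^2-V₂^2)/1000=0.5*1000*(3.47^2-6.94^2)/1000=-18.06 kPa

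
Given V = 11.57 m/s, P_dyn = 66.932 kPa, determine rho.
Formula: P_{dyn} = \frac{1}{2} \rho V^2
Substituting knowns: 66.932 = 0.5·rho·11.57²/1000
Solving for rho: rho = 2·(66.932·1000)/11.57² = 1000 kg/m³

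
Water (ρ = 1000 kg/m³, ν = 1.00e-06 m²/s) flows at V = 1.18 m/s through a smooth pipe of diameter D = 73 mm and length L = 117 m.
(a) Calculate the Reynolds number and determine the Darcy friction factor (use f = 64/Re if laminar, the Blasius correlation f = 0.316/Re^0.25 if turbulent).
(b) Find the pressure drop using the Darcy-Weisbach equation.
(a) Re = V·D/ν = 1.18·0.073/1.00e-06 = 86140 → turbulent (Re > 4000); f = 0.316/Re^0.25 = 0.316/86140^0.25 = 0.018445
(b) Darcy-Weisbach: ΔP = f·(L/D)·½ρV²/1000 = 0.018445·(117/0.073)·½·1000·1.18²/1000 = 20.58 kPa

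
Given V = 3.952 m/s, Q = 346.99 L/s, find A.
Formula: Q = A V
Substituting knowns: 346.99 = A·3.952·1000
Solving for A: A = (346.99/1000)/3.952 = 0.0878 m²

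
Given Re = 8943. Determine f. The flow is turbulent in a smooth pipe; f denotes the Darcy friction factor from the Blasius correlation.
Formula: f = \frac{0.316}{Re^{0.25}}
f = 0.316/8943^0.25 = 0.03249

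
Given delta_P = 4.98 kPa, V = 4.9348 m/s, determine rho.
Formula: V = \sqrt{\frac{2 \Delta P}{\rho}}
Substituting knowns: 4.9348 = √(2·(4.98·1000)/rho)
Solving for rho: rho = 2·(4.98·1000)/4.9348² = 409 kg/m³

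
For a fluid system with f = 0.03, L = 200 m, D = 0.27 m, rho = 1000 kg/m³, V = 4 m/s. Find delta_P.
Formula: \Delta P = f \frac{L}{D} \frac{\rho V^2}{2}
delta_P = 0.03·(200/0.27)·0.5·1000·4²/1000 = 177.8 kPa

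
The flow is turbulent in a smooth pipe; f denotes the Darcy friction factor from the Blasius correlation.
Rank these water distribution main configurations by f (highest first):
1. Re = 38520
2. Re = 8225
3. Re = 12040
Case 1: f = 0.02256
Case 2: f = 0.03318
Case 3: f = 0.03017
Ranking (highest first): 2, 3, 1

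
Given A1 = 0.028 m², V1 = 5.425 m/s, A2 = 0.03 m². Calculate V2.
Formula: V_2 = \frac{A_1 V_1}{A_2}
V2 = 0.028·5.425/0.03 = 5.063 m/s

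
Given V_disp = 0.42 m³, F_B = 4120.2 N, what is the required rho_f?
Formula: F_B = \rho_f g V_{disp}
Substituting knowns: 4120.2 = rho_f·9.81·0.42
Solving for rho_f: rho_f = 4120.2/(9.81·0.42) = 1000 kg/m³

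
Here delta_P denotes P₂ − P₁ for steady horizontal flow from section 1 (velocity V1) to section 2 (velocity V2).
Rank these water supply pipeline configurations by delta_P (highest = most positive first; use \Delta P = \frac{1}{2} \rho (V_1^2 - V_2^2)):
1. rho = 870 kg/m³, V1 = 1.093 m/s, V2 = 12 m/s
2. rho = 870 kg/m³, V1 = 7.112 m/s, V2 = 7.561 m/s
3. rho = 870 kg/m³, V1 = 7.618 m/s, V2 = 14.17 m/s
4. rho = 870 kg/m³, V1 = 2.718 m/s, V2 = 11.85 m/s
Case 1: delta_P = -62.12 kPa
Case 2: delta_P = -2.866 kPa
Case 3: delta_P = -62.1 kPa
Case 4: delta_P = -57.87 kPa
Ranking (highest first): 2, 4, 3, 1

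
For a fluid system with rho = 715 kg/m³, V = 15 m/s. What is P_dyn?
Formula: P_{dyn} = \frac{1}{2} \rho V^2
P_dyn = 0.5·715·15²/1000 = 80.44 kPa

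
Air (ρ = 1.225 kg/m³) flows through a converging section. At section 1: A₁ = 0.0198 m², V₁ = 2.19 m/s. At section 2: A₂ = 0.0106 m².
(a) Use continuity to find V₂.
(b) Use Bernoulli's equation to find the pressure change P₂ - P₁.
(a) Continuity: A₁V₁=A₂V₂ -> V₂=A₁V₁/A₂=0.0198*2.19/0.0106=4.09 m/s
(b) Bernoulli: P₂-P₁=0.5*rho*(V₁^2-V₂^2)/1000=0.5*1.225*(2.19^2-4.09^2)/1000=-0.007308 kPa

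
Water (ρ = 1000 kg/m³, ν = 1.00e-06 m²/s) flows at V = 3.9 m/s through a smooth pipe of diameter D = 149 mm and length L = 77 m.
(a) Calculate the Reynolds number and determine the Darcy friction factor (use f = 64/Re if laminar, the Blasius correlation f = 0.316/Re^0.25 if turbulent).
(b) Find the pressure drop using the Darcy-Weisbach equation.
(a) Re = V·D/ν = 3.9·0.149/1.00e-06 = 581100 → turbulent (Re > 4000); f = 0.316/Re^0.25 = 0.316/581100^0.25 = 0.011445 (Blasius is strictly valid for Re ≲ 1e5; used here as the smooth-pipe estimate the problem specifies)
(b) Darcy-Weisbach: ΔP = f·(L/D)·½ρV²/1000 = 0.011445·(77/0.149)·½·1000·3.9²/1000 = 44.98 kPa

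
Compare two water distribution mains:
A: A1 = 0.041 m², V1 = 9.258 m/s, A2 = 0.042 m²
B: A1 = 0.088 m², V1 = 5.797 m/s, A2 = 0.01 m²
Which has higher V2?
V2(A) = 9.038 m/s, V2(B) = 51.01 m/s. Answer: B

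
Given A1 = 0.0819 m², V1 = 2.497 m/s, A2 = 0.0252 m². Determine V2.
Formula: V_2 = \frac{A_1 V_1}{A_2}
V2 = 0.0819·2.497/0.0252 = 8.115 m/s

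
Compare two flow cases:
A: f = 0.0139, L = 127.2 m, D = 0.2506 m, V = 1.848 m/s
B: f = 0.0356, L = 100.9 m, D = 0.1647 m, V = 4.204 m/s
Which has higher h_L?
h_L(A) = 1.228 m, h_L(B) = 19.65 m. Answer: B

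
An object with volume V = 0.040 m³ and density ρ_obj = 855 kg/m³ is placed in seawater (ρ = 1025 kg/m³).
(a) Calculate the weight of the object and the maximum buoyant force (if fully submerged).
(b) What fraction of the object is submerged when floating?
(a) W=rho_obj*g*V=855*9.81*0.040=335.5 N; F_B(max)=rho*g*V=1025*9.81*0.040=402.2 N
(b) Floating fraction=rho_obj/rho=855/1025=0.834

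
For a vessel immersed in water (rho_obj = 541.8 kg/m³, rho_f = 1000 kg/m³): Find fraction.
Formula: f_{sub} = \frac{\rho_{obj}}{\rho_f}
fraction = 541.8/1000 = 0.5418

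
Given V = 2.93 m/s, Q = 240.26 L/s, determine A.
Formula: Q = A V
Substituting knowns: 240.26 = A·2.93·1000
Solving for A: A = (240.26/1000)/2.93 = 0.082 m²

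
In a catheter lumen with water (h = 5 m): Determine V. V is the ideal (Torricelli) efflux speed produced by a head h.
Formula: V = \sqrt{2 g h}
V = √(2·9.81·5) = 9.905 m/s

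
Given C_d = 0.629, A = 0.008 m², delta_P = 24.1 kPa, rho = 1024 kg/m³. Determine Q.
Formula: Q = C_d A \sqrt{\frac{2 \Delta P}{\rho}}
Q = 0.629·0.008·√(2·(24.1·1000)/1024)·1000 = 34.52 L/s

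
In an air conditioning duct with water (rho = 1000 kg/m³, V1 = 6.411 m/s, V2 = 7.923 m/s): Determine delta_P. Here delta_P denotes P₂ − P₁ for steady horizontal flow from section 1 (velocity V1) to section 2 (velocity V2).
Formula: \Delta P = \frac{1}{2} \rho (V_1^2 - V_2^2)
delta_P = 0.5·1000·(6.411² − 7.923²)/1000 = -10.84 kPa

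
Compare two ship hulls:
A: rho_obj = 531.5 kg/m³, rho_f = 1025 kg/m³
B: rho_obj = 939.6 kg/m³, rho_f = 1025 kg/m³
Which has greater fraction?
fraction(A) = 0.5185, fraction(B) = 0.9167. Answer: B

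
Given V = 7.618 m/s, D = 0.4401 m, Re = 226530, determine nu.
Formula: Re = \frac{V D}{\nu}
Substituting knowns: 226530 = 7.618·0.4401/nu
Solving for nu: nu = 7.618·0.4401/226530 = 1.480e-05 m²/s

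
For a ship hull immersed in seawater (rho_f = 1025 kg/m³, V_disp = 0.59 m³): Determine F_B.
Formula: F_B = \rho_f g V_{disp}
F_B = 1025·9.81·0.59 = 5933 N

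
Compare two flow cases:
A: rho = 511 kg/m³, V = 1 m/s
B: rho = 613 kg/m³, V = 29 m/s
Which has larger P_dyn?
P_dyn(A) = 0.2555 kPa, P_dyn(B) = 257.8 kPa. Answer: B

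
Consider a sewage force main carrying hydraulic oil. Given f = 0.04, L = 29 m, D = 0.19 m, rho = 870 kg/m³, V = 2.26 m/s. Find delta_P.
Formula: \Delta P = f \frac{L}{D} \frac{\rho V^2}{2}
delta_P = 0.04·(29/0.19)·0.5·870·2.26²/1000 = 13.56 kPa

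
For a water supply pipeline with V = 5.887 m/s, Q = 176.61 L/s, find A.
Formula: Q = A V
Substituting knowns: 176.61 = A·5.887·1000
Solving for A: A = (176.61/1000)/5.887 = 0.03 m²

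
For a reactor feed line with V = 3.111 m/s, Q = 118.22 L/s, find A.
Formula: Q = A V
Substituting knowns: 118.22 = A·3.111·1000
Solving for A: A = (118.22/1000)/3.111 = 0.038 m²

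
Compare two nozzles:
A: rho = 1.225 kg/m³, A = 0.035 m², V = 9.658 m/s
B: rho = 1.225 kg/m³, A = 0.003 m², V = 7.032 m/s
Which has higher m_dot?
m_dot(A) = 0.4141 kg/s, m_dot(B) = 0.02584 kg/s. Answer: A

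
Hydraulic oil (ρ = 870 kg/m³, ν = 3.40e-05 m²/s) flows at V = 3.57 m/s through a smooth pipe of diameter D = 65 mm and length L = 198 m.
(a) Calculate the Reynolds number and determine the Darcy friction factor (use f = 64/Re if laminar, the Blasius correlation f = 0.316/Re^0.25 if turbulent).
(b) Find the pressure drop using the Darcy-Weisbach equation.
(a) Re = V·D/ν = 3.57·0.065/3.40e-05 = 6825 → turbulent (Re > 4000); f = 0.316/Re^0.25 = 0.316/6825^0.25 = 0.034767
(b) Darcy-Weisbach: ΔP = f·(L/D)·½ρV²/1000 = 0.034767·(198/0.065)·½·870·3.57²/1000 = 587.1 kPa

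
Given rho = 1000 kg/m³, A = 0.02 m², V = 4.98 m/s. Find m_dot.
Formula: \dot{m} = \rho A V
m_dot = 1000·0.02·4.98 = 99.6 kg/s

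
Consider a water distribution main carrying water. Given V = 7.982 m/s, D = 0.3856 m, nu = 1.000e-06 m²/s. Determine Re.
Formula: Re = \frac{V D}{\nu}
Re = 7.982·0.3856/1.000e-06 = 3.078e+06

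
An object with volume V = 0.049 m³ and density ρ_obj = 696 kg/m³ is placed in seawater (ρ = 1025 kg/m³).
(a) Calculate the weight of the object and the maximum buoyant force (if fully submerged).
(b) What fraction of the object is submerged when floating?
(a) W=rho_obj*g*V=696*9.81*0.049=334.6 N; F_B(max)=rho*g*V=1025*9.81*0.049=492.7 N
(b) Floating fraction=rho_obj/rho=696/1025=0.679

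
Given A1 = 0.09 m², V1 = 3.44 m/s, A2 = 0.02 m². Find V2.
Formula: V_2 = \frac{A_1 V_1}{A_2}
V2 = 0.09·3.44/0.02 = 15.48 m/s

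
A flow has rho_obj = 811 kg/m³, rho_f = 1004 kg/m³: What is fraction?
Formula: f_{sub} = \frac{\rho_{obj}}{\rho_f}
fraction = 811/1004 = 0.8078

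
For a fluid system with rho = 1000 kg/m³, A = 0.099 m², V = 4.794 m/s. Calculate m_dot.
Formula: \dot{m} = \rho A V
m_dot = 1000·0.099·4.794 = 474.6 kg/s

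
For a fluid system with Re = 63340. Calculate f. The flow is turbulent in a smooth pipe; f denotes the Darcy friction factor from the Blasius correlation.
Formula: f = \frac{0.316}{Re^{0.25}}
f = 0.316/63340^0.25 = 0.01992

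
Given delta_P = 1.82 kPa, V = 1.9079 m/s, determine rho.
Formula: V = \sqrt{\frac{2 \Delta P}{\rho}}
Substituting knowns: 1.9079 = √(2·(1.82·1000)/rho)
Solving for rho: rho = 2·(1.82·1000)/1.9079² = 1000 kg/m³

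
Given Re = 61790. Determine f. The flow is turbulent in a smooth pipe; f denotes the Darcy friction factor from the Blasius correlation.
Formula: f = \frac{0.316}{Re^{0.25}}
f = 0.316/61790^0.25 = 0.02004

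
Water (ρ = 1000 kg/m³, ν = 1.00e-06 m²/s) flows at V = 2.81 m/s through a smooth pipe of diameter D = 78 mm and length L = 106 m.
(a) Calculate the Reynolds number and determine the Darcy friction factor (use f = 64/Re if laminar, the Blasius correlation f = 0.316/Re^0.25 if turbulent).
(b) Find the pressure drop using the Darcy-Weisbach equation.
(a) Re = V·D/ν = 2.81·0.078/1.00e-06 = 219180 → turbulent (Re > 4000); f = 0.316/Re^0.25 = 0.316/219180^0.25 = 0.014605 (Blasius is strictly valid for Re ≲ 1e5; used here as the smooth-pipe estimate the problem specifies)
(b) Darcy-Weisbach: ΔP = f·(L/D)·½ρV²/1000 = 0.014605·(106/0.078)·½·1000·2.81²/1000 = 78.36 kPa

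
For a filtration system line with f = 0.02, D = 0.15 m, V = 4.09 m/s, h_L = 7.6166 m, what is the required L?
Formula: h_L = f \frac{L}{D} \frac{V^2}{2g}
Substituting knowns: 7.6166 = 0.02·(L/0.15)·4.09²/(2·9.81)
Solving for L: L = 7.6166·2·9.81·0.15/(0.02·4.09²) = 67 m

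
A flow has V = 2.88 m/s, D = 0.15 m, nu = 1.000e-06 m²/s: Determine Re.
Formula: Re = \frac{V D}{\nu}
Re = 2.88·0.15/1.000e-06 = 432000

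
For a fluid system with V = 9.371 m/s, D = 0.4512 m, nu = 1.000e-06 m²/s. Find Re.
Formula: Re = \frac{V D}{\nu}
Re = 9.371·0.4512/1.000e-06 = 4.228e+06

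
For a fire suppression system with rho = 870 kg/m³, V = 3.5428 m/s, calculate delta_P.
Formula: V = \sqrt{\frac{2 \Delta P}{\rho}}
Substituting knowns: 3.5428 = √(2·(delta_P·1000)/870)
Solving for delta_P: delta_P = 3.5428²·870/2/1000 = 5.46 kPa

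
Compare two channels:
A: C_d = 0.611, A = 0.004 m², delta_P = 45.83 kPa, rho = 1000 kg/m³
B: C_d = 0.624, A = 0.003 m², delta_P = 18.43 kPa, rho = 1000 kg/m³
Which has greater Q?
Q(A) = 23.4 L/s, Q(B) = 11.37 L/s. Answer: A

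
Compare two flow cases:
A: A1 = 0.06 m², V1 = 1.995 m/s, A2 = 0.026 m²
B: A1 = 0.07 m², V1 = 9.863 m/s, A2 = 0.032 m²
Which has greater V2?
V2(A) = 4.604 m/s, V2(B) = 21.58 m/s. Answer: B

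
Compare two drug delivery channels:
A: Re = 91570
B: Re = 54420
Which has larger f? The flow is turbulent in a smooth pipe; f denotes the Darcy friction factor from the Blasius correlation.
f(A) = 0.01817, f(B) = 0.02069. Answer: B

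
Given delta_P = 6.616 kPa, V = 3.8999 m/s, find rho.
Formula: V = \sqrt{\frac{2 \Delta P}{\rho}}
Substituting knowns: 3.8999 = √(2·(6.616·1000)/rho)
Solving for rho: rho = 2·(6.616·1000)/3.8999² = 870 kg/m³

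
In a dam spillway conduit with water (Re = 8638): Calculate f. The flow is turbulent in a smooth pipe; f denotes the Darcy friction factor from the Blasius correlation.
Formula: f = \frac{0.316}{Re^{0.25}}
f = 0.316/8638^0.25 = 0.03278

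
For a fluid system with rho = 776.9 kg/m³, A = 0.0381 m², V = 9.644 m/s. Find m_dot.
Formula: \dot{m} = \rho A V
m_dot = 776.9·0.0381·9.644 = 285.5 kg/s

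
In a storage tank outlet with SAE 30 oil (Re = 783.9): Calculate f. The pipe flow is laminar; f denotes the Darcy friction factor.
Formula: f = \frac{64}{Re}
f = 64/783.9 = 0.08164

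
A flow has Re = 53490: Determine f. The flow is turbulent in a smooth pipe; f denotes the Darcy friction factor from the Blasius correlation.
Formula: f = \frac{0.316}{Re^{0.25}}
f = 0.316/53490^0.25 = 0.02078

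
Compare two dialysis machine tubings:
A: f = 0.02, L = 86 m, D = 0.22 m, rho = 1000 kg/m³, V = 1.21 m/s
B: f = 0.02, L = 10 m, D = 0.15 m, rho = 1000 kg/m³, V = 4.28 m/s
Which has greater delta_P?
delta_P(A) = 5.723 kPa, delta_P(B) = 12.21 kPa. Answer: B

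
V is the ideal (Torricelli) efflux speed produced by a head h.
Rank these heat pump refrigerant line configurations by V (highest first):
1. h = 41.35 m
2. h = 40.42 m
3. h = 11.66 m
Case 1: V = 28.48 m/s
Case 2: V = 28.16 m/s
Case 3: V = 15.13 m/s
Ranking (highest first): 1, 2, 3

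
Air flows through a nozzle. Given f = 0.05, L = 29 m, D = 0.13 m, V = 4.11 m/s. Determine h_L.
Formula: h_L = f \frac{L}{D} \frac{V^2}{2g}
h_L = 0.05·(29/0.13)·4.11²/(2·9.81) = 9.603 m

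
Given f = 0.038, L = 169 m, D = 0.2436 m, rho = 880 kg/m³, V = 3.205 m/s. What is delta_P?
Formula: \Delta P = f \frac{L}{D} \frac{\rho V^2}{2}
delta_P = 0.038·(169/0.2436)·0.5·880·3.205²/1000 = 119.2 kPa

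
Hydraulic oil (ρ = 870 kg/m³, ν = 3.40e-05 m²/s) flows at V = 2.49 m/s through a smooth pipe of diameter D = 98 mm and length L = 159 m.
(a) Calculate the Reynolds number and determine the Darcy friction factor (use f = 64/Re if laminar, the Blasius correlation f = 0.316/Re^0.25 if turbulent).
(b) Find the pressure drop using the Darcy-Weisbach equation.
(a) Re = V·D/ν = 2.49·0.098/3.40e-05 = 7177.1 → turbulent (Re > 4000); f = 0.316/Re^0.25 = 0.316/7177.1^0.25 = 0.034332
(b) Darcy-Weisbach: ΔP = f·(L/D)·½ρV²/1000 = 0.034332·(159/0.098)·½·870·2.49²/1000 = 150.2 kPa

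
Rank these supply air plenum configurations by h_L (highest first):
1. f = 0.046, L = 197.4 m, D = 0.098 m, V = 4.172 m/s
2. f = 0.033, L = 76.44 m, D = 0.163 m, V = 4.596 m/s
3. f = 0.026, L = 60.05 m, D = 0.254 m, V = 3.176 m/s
Case 1: h_L = 82.2 m
Case 2: h_L = 16.66 m
Case 3: h_L = 3.16 m
Ranking (highest first): 1, 2, 3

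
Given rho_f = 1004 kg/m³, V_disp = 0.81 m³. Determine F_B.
Formula: F_B = \rho_f g V_{disp}
F_B = 1004·9.81·0.81 = 7978 N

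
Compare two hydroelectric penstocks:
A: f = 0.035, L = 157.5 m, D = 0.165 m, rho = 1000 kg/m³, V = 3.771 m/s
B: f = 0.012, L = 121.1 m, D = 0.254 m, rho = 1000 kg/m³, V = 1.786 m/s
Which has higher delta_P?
delta_P(A) = 237.5 kPa, delta_P(B) = 9.125 kPa. Answer: A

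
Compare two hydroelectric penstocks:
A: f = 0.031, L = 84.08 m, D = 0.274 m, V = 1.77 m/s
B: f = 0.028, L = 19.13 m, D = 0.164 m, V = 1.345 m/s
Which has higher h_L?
h_L(A) = 1.519 m, h_L(B) = 0.3011 m. Answer: A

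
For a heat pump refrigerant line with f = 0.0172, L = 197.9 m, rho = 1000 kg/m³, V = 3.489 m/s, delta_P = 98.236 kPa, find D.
Formula: \Delta P = f \frac{L}{D} \frac{\rho V^2}{2}
Substituting knowns: 98.236 = 0.0172·(197.9/D)·0.5·1000·3.489²/1000
Solving for D: D = 0.0172·197.9·0.5·1000·3.489²/(98.236·1000) = 0.2109 m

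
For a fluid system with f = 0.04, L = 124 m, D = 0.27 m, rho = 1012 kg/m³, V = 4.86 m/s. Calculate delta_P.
Formula: \Delta P = f \frac{L}{D} \frac{\rho V^2}{2}
delta_P = 0.04·(124/0.27)·0.5·1012·4.86²/1000 = 219.6 kPa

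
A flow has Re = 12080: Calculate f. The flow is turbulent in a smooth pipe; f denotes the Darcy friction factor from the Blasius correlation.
Formula: f = \frac{0.316}{Re^{0.25}}
f = 0.316/12080^0.25 = 0.03014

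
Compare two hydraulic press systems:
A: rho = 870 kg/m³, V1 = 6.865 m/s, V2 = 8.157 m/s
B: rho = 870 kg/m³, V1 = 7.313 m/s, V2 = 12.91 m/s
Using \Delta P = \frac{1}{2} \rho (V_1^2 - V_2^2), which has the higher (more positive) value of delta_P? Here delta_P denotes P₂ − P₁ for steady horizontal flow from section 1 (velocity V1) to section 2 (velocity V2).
delta_P(A) = -8.443 kPa, delta_P(B) = -49.24 kPa. Answer: A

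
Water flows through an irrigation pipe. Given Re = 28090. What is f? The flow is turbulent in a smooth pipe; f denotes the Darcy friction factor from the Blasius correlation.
Formula: f = \frac{0.316}{Re^{0.25}}
f = 0.316/28090^0.25 = 0.02441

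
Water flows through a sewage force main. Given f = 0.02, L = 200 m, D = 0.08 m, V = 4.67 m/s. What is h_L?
Formula: h_L = f \frac{L}{D} \frac{V^2}{2g}
h_L = 0.02·(200/0.08)·4.67²/(2·9.81) = 55.58 m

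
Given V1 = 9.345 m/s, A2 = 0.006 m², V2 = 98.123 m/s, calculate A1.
Formula: V_2 = \frac{A_1 V_1}{A_2}
Substituting knowns: 98.123 = A1·9.345/0.006
Solving for A1: A1 = 98.123·0.006/9.345 = 0.063 m²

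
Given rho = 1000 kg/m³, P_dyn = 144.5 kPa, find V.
Formula: P_{dyn} = \frac{1}{2} \rho V^2
Substituting knowns: 144.5 = 0.5·1000·V²/1000
Solving for V: V = √(2·(144.5·1000)/1000) = 17 m/s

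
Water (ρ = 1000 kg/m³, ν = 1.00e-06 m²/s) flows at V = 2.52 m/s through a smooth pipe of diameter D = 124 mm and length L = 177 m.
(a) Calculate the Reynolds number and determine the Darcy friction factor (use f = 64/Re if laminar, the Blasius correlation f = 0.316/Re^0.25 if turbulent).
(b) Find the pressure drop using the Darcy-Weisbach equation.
(a) Re = V·D/ν = 2.52·0.124/1.00e-06 = 312480 → turbulent (Re > 4000); f = 0.316/Re^0.25 = 0.316/312480^0.25 = 0.013365 (Blasius is strictly valid for Re ≲ 1e5; used here as the smooth-pipe estimate the problem specifies)
(b) Darcy-Weisbach: ΔP = f·(L/D)·½ρV²/1000 = 0.013365·(177/0.124)·½·1000·2.52²/1000 = 60.57 kPa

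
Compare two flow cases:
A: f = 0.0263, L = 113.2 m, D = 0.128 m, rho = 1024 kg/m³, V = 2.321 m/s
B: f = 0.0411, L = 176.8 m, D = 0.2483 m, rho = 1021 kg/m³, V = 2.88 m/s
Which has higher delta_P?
delta_P(A) = 64.15 kPa, delta_P(B) = 123.9 kPa. Answer: B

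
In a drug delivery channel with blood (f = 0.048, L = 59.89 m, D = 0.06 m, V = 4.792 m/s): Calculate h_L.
Formula: h_L = f \frac{L}{D} \frac{V^2}{2g}
h_L = 0.048·(59.89/0.06)·4.792²/(2·9.81) = 56.08 m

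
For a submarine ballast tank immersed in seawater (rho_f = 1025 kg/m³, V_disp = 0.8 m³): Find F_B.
Formula: F_B = \rho_f g V_{disp}
F_B = 1025·9.81·0.8 = 8044 N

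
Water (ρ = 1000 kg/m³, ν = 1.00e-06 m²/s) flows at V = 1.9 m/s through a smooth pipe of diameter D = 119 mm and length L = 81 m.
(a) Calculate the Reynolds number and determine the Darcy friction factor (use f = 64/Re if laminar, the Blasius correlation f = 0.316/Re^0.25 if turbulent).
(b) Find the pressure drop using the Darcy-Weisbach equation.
(a) Re = V·D/ν = 1.9·0.119/1.00e-06 = 226100 → turbulent (Re > 4000); f = 0.316/Re^0.25 = 0.316/226100^0.25 = 0.014491 (Blasius is strictly valid for Re ≲ 1e5; used here as the smooth-pipe estimate the problem specifies)
(b) Darcy-Weisbach: ΔP = f·(L/D)·½ρV²/1000 = 0.014491·(81/0.119)·½·1000·1.9²/1000 = 17.8 kPa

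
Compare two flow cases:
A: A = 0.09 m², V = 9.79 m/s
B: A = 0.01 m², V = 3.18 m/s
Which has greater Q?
Q(A) = 881.1 L/s, Q(B) = 31.8 L/s. Answer: A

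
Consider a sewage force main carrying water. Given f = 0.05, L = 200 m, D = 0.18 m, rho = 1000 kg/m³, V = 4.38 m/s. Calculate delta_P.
Formula: \Delta P = f \frac{L}{D} \frac{\rho V^2}{2}
delta_P = 0.05·(200/0.18)·0.5·1000·4.38²/1000 = 532.9 kPa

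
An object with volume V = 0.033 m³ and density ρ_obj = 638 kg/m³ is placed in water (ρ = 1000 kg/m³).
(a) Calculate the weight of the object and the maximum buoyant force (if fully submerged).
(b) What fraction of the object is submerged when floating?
(a) W=rho_obj*g*V=638*9.81*0.033=206.5 N; F_B(max)=rho*g*V=1000*9.81*0.033=323.7 N
(b) Floating fraction=rho_obj/rho=638/1000=0.638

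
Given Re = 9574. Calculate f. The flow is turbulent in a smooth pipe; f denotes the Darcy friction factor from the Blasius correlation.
Formula: f = \frac{0.316}{Re^{0.25}}
f = 0.316/9574^0.25 = 0.03195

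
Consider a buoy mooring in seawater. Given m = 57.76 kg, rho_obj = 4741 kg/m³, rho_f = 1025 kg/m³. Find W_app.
Formula: W_{app} = mg\left(1 - \frac{\rho_f}{\rho_{obj}}\right)
W_app = 57.76·9.81·(1 − 1025/4741) = 444.1 N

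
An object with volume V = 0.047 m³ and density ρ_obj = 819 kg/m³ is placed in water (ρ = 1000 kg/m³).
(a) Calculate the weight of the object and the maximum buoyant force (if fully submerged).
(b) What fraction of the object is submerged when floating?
(a) W=rho_obj*g*V=819*9.81*0.047=377.6 N; F_B(max)=rho*g*V=1000*9.81*0.047=461.1 N
(b) Floating fraction=rho_obj/rho=819/1000=0.819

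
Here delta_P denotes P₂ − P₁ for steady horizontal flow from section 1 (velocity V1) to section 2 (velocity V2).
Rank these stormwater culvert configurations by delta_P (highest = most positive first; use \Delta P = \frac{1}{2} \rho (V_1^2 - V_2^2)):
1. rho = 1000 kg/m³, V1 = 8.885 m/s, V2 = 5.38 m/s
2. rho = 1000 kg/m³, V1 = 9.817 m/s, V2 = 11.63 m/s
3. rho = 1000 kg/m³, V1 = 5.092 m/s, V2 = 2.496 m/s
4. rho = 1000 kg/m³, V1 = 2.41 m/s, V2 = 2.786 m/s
Case 1: delta_P = 25 kPa
Case 2: delta_P = -19.44 kPa
Case 3: delta_P = 9.849 kPa
Case 4: delta_P = -0.9768 kPa
Ranking (highest first): 1, 3, 4, 2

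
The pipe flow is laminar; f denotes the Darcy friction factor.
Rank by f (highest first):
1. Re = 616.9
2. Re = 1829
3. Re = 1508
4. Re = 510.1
Case 1: f = 0.1037
Case 2: f = 0.03499
Case 3: f = 0.04244
Case 4: f = 0.1255
Ranking (highest first): 4, 1, 3, 2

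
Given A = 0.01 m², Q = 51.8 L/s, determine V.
Formula: Q = A V
Substituting knowns: 51.8 = 0.01·V·1000
Solving for V: V = (51.8/1000)/0.01 = 5.18 m/s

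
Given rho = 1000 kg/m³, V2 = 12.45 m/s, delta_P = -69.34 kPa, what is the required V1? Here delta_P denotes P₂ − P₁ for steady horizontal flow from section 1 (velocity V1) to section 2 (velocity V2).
Formula: \Delta P = \frac{1}{2} \rho (V_1^2 - V_2^2)
Substituting knowns: -69.34 = 0.5·1000·(V1² − 12.45²)/1000
Solving for V1: V1 = √(12.45² + 2·(-69.34·1000)/1000) = 4.04 m/s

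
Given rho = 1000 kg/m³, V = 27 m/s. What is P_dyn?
Formula: P_{dyn} = \frac{1}{2} \rho V^2
P_dyn = 0.5·1000·27²/1000 = 364.5 kPa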